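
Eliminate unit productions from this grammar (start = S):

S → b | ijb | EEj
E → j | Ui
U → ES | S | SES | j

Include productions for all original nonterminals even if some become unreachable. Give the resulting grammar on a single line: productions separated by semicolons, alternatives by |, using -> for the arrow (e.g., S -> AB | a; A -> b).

S -> b | EEj | ijb; E -> j | Ui; U -> b | j | ES | EEj | SES | ijb

Unit productions: U->S.
Unit pairs (A ⇒* B via units): (U,S).
S: inherits non-unit rules of {S} → EEj | b | ijb.
E: inherits non-unit rules of {E} → Ui | j.
U: inherits non-unit rules of {S, U} → EEj | ES | SES | b | ijb | j.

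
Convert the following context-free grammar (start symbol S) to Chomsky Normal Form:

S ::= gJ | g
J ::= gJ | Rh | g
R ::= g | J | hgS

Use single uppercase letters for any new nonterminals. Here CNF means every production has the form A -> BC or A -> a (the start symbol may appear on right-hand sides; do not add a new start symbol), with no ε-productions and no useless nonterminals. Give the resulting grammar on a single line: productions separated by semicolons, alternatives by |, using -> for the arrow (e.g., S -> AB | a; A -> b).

S -> g | BJ; A -> h; B -> g; C -> BS; J -> g | BJ | RA; R -> g | AC | BJ | RA

No ε-productions.
After unit-elimination: S -> g | gJ; J -> g | Rh | gJ; R -> g | Rh | gJ | hgS.
TERM: introduce B -> g, A -> h and substitute in every rule of length ≥2.
BIN: R -> ABS becomes R -> AC, C -> BS.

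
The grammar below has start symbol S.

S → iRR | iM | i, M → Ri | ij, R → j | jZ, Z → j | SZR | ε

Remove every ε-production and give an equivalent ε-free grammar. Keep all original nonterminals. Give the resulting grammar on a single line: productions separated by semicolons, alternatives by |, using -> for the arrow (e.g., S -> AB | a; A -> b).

S -> i | iM | iRR; M -> Ri | ij; R -> j | jZ; Z -> j | SR | SZR

Nullable set: {Z}.
R -> jZ: Z nullable, giving j | jZ.
Drop Z -> ε.
Z -> SZR: Z nullable, giving SR | SZR.
Unchanged (no nullable symbols): S -> i; S -> iM; S -> iRR; M -> Ri; M -> ij; R -> j; Z -> j.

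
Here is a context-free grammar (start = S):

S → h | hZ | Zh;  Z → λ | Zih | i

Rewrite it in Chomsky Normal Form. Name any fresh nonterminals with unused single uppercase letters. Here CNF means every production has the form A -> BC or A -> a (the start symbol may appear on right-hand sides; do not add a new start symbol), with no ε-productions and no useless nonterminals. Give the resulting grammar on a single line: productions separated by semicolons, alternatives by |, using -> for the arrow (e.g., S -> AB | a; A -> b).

S -> h | AZ | ZA; A -> h; B -> i; C -> BA; Z -> i | BA | ZC

Nullable: {Z}; after ε-elimination: S -> h | Zh | hZ; Z -> i | ih | Zih.
No unit productions to eliminate.
TERM: introduce A -> h, B -> i and substitute in every rule of length ≥2.
BIN: Z -> ZBA becomes Z -> ZC, C -> BA.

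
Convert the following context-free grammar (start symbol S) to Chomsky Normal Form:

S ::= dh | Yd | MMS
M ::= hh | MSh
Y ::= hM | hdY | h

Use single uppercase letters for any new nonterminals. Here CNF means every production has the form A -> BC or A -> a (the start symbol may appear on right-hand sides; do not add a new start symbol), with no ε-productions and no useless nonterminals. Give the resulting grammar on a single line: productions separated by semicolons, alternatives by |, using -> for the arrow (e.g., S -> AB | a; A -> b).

No ε-productions.
No unit productions to eliminate.
TERM: introduce B -> d, A -> h and substitute in every rule of length ≥2.
BIN: M -> MSA becomes M -> MC, C -> SA; S -> MMS becomes S -> MD, D -> MS; Y -> ABY becomes Y -> AE, E -> BY.

S -> BA | MD | YB; A -> h; B -> d; C -> SA; D -> MS; E -> BY; M -> AA | MC; Y -> h | AE | AM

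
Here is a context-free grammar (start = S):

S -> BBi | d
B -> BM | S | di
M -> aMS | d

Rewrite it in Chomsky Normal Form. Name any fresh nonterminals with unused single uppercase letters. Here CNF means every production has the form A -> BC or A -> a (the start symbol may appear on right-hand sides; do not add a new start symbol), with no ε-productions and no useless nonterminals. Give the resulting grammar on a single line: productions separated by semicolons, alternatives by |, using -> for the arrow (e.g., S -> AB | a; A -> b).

No ε-productions.
After unit-elimination: S -> d | BBi; B -> d | BM | di | BBi; M -> d | aMS.
TERM: introduce D -> a, C -> d, A -> i and substitute in every rule of length ≥2.
BIN: B -> BBA becomes B -> BE, E -> BA; M -> DMS becomes M -> DF, F -> MS; S -> BBA becomes S -> BG, G -> BA.

S -> d | BG; A -> i; B -> d | BE | BM | CA; C -> d; D -> a; E -> BA; F -> MS; G -> BA; M -> d | DF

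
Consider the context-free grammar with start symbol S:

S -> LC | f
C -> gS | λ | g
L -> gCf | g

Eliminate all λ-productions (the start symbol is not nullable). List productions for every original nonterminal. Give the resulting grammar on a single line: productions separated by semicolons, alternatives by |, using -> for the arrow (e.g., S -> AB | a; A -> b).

S -> L | f | LC; C -> g | gS; L -> g | gf | gCf

Nullable set: {C}.
S -> LC: C nullable, giving L | LC.
Drop C -> λ.
L -> gCf: C nullable, giving gCf | gf.
Unchanged (no nullable symbols): S -> f; C -> g; C -> gS; L -> g.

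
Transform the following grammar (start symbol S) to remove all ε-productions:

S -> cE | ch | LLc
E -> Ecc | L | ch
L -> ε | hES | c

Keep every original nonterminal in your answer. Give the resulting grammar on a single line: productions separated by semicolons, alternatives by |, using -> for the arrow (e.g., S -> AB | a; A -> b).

Nullable set: {E, L}.
S -> LLc: L, L nullable, giving LLc | Lc | c.
S -> cE: E nullable, giving c | cE.
E -> Ecc: E nullable, giving Ecc | cc.
E -> L: L nullable, giving L.
Drop L -> ε.
L -> hES: E nullable, giving hES | hS.
Unchanged (no nullable symbols): S -> ch; E -> ch; L -> c.

S -> c | Lc | cE | ch | LLc; E -> L | cc | ch | Ecc; L -> c | hS | hES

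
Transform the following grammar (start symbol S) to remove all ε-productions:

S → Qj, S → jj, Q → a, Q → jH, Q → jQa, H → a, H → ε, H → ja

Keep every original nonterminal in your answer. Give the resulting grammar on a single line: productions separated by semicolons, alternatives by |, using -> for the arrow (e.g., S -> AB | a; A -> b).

Nullable set: {H}.
Drop H -> ε.
Q -> jH: H nullable, giving j | jH.
Unchanged (no nullable symbols): S -> Qj; S -> jj; H -> a; H -> ja; Q -> a; Q -> jQa.

S -> Qj | jj; H -> a | ja; Q -> a | j | jH | jQa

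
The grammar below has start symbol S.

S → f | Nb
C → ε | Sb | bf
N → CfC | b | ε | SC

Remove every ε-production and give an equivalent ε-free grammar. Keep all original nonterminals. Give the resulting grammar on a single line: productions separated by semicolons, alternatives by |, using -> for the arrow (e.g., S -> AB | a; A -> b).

S -> b | f | Nb; C -> Sb | bf; N -> S | b | f | Cf | SC | fC | CfC

Nullable set: {C, N}.
S -> Nb: N nullable, giving Nb | b.
Drop C -> ε.
Drop N -> ε.
N -> CfC: C, C nullable, giving Cf | CfC | f | fC.
N -> SC: C nullable, giving S | SC.
Unchanged (no nullable symbols): S -> f; C -> Sb; C -> bf; N -> b.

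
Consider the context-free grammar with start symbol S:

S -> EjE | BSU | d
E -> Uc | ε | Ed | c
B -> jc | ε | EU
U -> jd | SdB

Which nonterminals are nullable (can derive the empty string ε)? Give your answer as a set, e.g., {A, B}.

{B, E}

Directly nullable (have an ε-rule): {B, E}.
Not nullable: S, U — each has a terminal in every rule's right-hand side or depends on a non-nullable symbol.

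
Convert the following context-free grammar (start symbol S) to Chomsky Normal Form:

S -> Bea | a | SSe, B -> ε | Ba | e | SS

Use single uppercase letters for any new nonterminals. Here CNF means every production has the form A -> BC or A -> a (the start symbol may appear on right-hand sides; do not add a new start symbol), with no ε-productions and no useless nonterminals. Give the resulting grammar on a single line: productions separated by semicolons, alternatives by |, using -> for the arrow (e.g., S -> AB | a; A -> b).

Nullable: {B}; after ε-elimination: S -> a | ea | Bea | SSe; B -> a | e | Ba | SS.
No unit productions to eliminate.
TERM: introduce A -> a, C -> e and substitute in every rule of length ≥2.
BIN: S -> BCA becomes S -> BD, D -> CA; S -> SSC becomes S -> SE, E -> SC.

S -> a | BD | CA | SE; A -> a; B -> a | e | BA | SS; C -> e; D -> CA; E -> SC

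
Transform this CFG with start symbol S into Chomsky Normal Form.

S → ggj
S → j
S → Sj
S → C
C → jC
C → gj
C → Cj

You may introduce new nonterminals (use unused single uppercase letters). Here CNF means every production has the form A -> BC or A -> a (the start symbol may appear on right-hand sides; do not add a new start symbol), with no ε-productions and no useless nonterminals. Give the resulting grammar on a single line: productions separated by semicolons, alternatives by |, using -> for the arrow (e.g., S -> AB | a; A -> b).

No ε-productions.
After unit-elimination: S -> j | Cj | Sj | gj | jC | ggj; C -> Cj | gj | jC.
TERM: introduce B -> g, A -> j and substitute in every rule of length ≥2.
BIN: S -> BBA becomes S -> BD, D -> BA.

S -> j | AC | BA | BD | CA | SA; A -> j; B -> g; C -> AC | BA | CA; D -> BA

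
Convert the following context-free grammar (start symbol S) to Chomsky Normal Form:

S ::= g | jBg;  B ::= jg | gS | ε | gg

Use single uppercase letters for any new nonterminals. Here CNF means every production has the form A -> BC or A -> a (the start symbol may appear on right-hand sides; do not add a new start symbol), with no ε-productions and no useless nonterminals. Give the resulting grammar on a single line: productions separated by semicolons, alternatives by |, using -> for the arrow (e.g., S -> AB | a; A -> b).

S -> g | CA | CD; A -> g; B -> AA | AS | CA; C -> j; D -> BA

Nullable: {B}; after ε-elimination: S -> g | jg | jBg; B -> gS | gg | jg.
No unit productions to eliminate.
TERM: introduce A -> g, C -> j and substitute in every rule of length ≥2.
BIN: S -> CBA becomes S -> CD, D -> BA.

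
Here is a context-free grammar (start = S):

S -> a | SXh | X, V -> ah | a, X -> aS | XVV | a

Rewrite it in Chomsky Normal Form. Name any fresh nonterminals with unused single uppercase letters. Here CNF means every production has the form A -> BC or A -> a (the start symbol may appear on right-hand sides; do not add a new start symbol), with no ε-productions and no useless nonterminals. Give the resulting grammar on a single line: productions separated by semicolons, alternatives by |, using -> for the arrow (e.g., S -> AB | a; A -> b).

No ε-productions.
After unit-elimination: S -> a | aS | SXh | XVV; V -> a | ah; X -> a | aS | XVV.
TERM: introduce B -> a, A -> h and substitute in every rule of length ≥2.
BIN: S -> SXA becomes S -> SC, C -> XA; S -> XVV becomes S -> XD, D -> VV; X -> XVV becomes X -> XE, E -> VV.

S -> a | BS | SC | XD; A -> h; B -> a; C -> XA; D -> VV; E -> VV; V -> a | BA; X -> a | BS | XE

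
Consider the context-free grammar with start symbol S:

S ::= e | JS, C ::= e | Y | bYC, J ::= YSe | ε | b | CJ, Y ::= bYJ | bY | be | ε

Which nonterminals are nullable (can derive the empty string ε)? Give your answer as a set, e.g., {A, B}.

{C, J, Y}

Directly nullable (have an ε-rule): {J, Y}.
C is nullable via C -> Y (every symbol on the right is already known nullable).
Not nullable: S — each has a terminal in every rule's right-hand side or depends on a non-nullable symbol.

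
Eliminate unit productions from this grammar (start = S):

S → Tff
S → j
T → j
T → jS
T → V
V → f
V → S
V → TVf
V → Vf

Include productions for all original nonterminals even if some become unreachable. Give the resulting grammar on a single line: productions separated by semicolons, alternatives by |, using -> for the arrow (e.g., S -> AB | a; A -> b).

S -> j | Tff; T -> f | j | Vf | jS | TVf | Tff; V -> f | j | Vf | TVf | Tff

Unit productions: T->V, V->S.
Unit pairs (A ⇒* B via units): (T,S), (T,V), (V,S).
S: inherits non-unit rules of {S} → Tff | j.
T: inherits non-unit rules of {S, T, V} → TVf | Tff | Vf | f | j | jS.
V: inherits non-unit rules of {S, V} → TVf | Tff | Vf | f | j.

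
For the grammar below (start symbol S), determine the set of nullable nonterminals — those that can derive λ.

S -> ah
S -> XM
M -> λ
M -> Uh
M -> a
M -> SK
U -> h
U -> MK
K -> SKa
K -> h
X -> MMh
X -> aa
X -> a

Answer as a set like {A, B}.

{M}

Directly nullable (have an ε-rule): {M}.
Not nullable: K, S, U, X — each has a terminal in every rule's right-hand side or depends on a non-nullable symbol.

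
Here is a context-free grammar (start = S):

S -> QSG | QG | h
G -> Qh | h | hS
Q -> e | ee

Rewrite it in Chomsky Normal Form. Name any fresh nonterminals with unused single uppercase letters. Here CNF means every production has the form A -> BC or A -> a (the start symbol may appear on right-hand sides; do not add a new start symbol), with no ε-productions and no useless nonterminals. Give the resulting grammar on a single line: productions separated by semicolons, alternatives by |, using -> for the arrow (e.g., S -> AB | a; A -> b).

No ε-productions.
No unit productions to eliminate.
TERM: introduce B -> e, A -> h and substitute in every rule of length ≥2.
BIN: S -> QSG becomes S -> QC, C -> SG.

S -> h | QC | QG; A -> h; B -> e; C -> SG; G -> h | AS | QA; Q -> e | BB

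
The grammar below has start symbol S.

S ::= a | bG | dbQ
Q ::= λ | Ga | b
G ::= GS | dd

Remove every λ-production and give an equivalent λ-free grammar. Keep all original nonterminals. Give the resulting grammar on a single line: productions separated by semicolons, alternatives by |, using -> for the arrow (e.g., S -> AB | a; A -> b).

Nullable set: {Q}.
S -> dbQ: Q nullable, giving db | dbQ.
Drop Q -> λ.
Unchanged (no nullable symbols): S -> a; S -> bG; G -> GS; G -> dd; Q -> Ga; Q -> b.

S -> a | bG | db | dbQ; G -> GS | dd; Q -> b | Ga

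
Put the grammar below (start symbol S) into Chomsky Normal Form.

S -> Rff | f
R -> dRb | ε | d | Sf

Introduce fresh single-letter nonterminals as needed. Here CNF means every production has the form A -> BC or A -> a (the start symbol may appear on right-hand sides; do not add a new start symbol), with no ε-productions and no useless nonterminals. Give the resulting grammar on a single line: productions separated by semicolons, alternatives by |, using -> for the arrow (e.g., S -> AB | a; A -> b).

Nullable: {R}; after ε-elimination: S -> f | ff | Rff; R -> d | Sf | db | dRb.
No unit productions to eliminate.
TERM: introduce C -> b, B -> d, A -> f and substitute in every rule of length ≥2.
BIN: R -> BRC becomes R -> BD, D -> RC; S -> RAA becomes S -> RE, E -> AA.

S -> f | AA | RE; A -> f; B -> d; C -> b; D -> RC; E -> AA; R -> d | BC | BD | SA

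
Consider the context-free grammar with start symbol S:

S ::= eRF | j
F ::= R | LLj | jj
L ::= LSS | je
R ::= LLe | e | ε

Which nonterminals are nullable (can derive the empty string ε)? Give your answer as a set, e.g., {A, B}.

{F, R}

Directly nullable (have an ε-rule): {R}.
F is nullable via F -> R (every symbol on the right is already known nullable).
Not nullable: L, S — each has a terminal in every rule's right-hand side or depends on a non-nullable symbol.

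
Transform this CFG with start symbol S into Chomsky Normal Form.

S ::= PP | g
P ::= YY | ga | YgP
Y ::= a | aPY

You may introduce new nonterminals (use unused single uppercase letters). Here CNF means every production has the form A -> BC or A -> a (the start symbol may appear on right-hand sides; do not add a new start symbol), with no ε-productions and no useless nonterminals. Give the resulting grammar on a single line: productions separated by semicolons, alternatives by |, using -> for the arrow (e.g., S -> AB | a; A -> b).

No ε-productions.
No unit productions to eliminate.
TERM: introduce B -> a, A -> g and substitute in every rule of length ≥2.
BIN: P -> YAP becomes P -> YC, C -> AP; Y -> BPY becomes Y -> BD, D -> PY.

S -> g | PP; A -> g; B -> a; C -> AP; D -> PY; P -> AB | YC | YY; Y -> a | BD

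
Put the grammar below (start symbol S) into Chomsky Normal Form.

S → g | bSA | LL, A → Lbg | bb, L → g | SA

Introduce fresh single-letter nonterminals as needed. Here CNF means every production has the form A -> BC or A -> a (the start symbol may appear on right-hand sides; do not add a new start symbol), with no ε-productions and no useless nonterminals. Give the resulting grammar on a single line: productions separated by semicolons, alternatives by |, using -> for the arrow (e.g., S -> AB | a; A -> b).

S -> g | BE | LL; A -> BB | LD; B -> b; C -> g; D -> BC; E -> SA; L -> g | SA

No ε-productions.
No unit productions to eliminate.
TERM: introduce B -> b, C -> g and substitute in every rule of length ≥2.
BIN: A -> LBC becomes A -> LD, D -> BC; S -> BSA becomes S -> BE, E -> SA.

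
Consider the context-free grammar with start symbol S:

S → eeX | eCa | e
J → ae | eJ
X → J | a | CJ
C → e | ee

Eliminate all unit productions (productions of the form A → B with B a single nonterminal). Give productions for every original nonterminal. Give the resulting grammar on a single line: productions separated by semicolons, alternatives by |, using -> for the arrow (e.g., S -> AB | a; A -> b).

S -> e | eCa | eeX; C -> e | ee; J -> ae | eJ; X -> a | CJ | ae | eJ

Unit productions: X->J.
Unit pairs (A ⇒* B via units): (X,J).
S: inherits non-unit rules of {S} → e | eCa | eeX.
C: inherits non-unit rules of {C} → e | ee.
J: inherits non-unit rules of {J} → ae | eJ.
X: inherits non-unit rules of {J, X} → CJ | a | ae | eJ.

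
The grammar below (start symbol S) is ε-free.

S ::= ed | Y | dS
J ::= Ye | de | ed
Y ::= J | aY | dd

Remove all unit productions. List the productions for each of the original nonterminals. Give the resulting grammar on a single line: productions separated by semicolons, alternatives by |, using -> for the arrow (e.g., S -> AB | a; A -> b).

Unit productions: S->Y, Y->J.
Unit pairs (A ⇒* B via units): (S,J), (S,Y), (Y,J).
S: inherits non-unit rules of {J, S, Y} → Ye | aY | dS | dd | de | ed.
J: inherits non-unit rules of {J} → Ye | de | ed.
Y: inherits non-unit rules of {J, Y} → Ye | aY | dd | de | ed.

S -> Ye | aY | dS | dd | de | ed; J -> Ye | de | ed; Y -> Ye | aY | dd | de | ed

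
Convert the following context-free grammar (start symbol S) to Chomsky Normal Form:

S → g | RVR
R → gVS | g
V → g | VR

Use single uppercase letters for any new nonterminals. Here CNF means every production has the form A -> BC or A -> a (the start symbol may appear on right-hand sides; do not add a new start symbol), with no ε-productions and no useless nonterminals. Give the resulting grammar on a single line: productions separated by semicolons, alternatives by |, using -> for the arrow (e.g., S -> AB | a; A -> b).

No ε-productions.
No unit productions to eliminate.
TERM: introduce A -> g and substitute in every rule of length ≥2.
BIN: R -> AVS becomes R -> AB, B -> VS; S -> RVR becomes S -> RC, C -> VR.

S -> g | RC; A -> g; B -> VS; C -> VR; R -> g | AB; V -> g | VR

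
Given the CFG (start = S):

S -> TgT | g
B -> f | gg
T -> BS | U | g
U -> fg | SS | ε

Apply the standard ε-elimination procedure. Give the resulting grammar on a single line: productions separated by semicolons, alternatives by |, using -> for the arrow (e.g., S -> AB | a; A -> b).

Nullable set: {T, U}.
S -> TgT: T, T nullable, giving Tg | TgT | g | gT.
T -> U: U nullable, giving U.
Drop U -> ε.
Unchanged (no nullable symbols): S -> g; B -> f; B -> gg; T -> BS; T -> g; U -> SS; U -> fg.

S -> g | Tg | gT | TgT; B -> f | gg; T -> U | g | BS; U -> SS | fg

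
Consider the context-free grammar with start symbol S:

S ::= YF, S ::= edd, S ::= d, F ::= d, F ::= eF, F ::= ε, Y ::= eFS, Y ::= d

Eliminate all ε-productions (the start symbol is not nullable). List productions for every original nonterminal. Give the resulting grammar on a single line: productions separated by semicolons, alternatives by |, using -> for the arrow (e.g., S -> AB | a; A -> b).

Nullable set: {F}.
S -> YF: F nullable, giving Y | YF.
Drop F -> ε.
F -> eF: F nullable, giving e | eF.
Y -> eFS: F nullable, giving eFS | eS.
Unchanged (no nullable symbols): S -> d; S -> edd; F -> d; Y -> d.

S -> Y | d | YF | edd; F -> d | e | eF; Y -> d | eS | eFS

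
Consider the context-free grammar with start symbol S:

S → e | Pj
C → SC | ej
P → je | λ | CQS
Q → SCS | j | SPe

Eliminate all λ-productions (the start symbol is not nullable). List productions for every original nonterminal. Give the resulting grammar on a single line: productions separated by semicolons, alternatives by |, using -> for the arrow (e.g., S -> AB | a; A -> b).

S -> e | j | Pj; C -> SC | ej; P -> je | CQS; Q -> j | Se | SCS | SPe

Nullable set: {P}.
S -> Pj: P nullable, giving Pj | j.
Drop P -> λ.
Q -> SPe: P nullable, giving SPe | Se.
Unchanged (no nullable symbols): S -> e; C -> SC; C -> ej; P -> CQS; P -> je; Q -> SCS; Q -> j.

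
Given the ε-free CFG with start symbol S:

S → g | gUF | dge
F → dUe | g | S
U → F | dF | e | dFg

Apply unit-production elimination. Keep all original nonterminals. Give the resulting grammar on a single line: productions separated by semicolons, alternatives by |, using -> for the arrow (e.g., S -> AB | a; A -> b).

Unit productions: F->S, U->F.
Unit pairs (A ⇒* B via units): (F,S), (U,F), (U,S).
S: inherits non-unit rules of {S} → dge | g | gUF.
F: inherits non-unit rules of {F, S} → dUe | dge | g | gUF.
U: inherits non-unit rules of {F, S, U} → dF | dFg | dUe | dge | e | g | gUF.

S -> g | dge | gUF; F -> g | dUe | dge | gUF; U -> e | g | dF | dFg | dUe | dge | gUF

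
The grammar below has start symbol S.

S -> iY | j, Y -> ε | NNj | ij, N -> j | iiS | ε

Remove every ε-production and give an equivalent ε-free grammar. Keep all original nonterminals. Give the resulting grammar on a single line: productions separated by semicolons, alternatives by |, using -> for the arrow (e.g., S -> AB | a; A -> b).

S -> i | j | iY; N -> j | iiS; Y -> j | Nj | ij | NNj

Nullable set: {N, Y}.
S -> iY: Y nullable, giving i | iY.
Drop N -> ε.
Drop Y -> ε.
Y -> NNj: N, N nullable, giving NNj | Nj | j.
Unchanged (no nullable symbols): S -> j; N -> iiS; N -> j; Y -> ij.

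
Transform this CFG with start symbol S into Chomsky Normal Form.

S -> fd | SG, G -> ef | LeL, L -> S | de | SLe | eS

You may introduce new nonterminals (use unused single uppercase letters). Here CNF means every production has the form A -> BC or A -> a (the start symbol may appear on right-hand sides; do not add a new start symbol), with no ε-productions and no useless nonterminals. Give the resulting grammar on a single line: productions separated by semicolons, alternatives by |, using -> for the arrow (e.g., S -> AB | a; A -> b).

No ε-productions.
After unit-elimination: S -> SG | fd; G -> ef | LeL; L -> SG | de | eS | fd | SLe.
TERM: introduce C -> d, A -> e, B -> f and substitute in every rule of length ≥2.
BIN: G -> LAL becomes G -> LD, D -> AL; L -> SLA becomes L -> SE, E -> LA.

S -> BC | SG; A -> e; B -> f; C -> d; D -> AL; E -> LA; G -> AB | LD; L -> AS | BC | CA | SE | SG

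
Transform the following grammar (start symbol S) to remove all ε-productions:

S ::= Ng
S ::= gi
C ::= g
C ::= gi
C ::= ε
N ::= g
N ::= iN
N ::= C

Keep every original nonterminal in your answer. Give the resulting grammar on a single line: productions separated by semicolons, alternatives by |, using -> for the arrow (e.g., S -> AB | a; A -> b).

Nullable set: {C, N}.
S -> Ng: N nullable, giving Ng | g.
Drop C -> ε.
N -> C: C nullable, giving C.
N -> iN: N nullable, giving i | iN.
Unchanged (no nullable symbols): S -> gi; C -> g; C -> gi; N -> g.

S -> g | Ng | gi; C -> g | gi; N -> C | g | i | iN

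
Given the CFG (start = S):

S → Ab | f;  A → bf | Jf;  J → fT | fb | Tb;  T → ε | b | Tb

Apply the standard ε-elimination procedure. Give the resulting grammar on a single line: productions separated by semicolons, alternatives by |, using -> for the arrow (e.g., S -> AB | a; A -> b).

S -> f | Ab; A -> Jf | bf; J -> b | f | Tb | fT | fb; T -> b | Tb

Nullable set: {T}.
J -> Tb: T nullable, giving Tb | b.
J -> fT: T nullable, giving f | fT.
Drop T -> ε.
T -> Tb: T nullable, giving Tb | b.
Unchanged (no nullable symbols): S -> Ab; S -> f; A -> Jf; A -> bf; J -> fb; T -> b.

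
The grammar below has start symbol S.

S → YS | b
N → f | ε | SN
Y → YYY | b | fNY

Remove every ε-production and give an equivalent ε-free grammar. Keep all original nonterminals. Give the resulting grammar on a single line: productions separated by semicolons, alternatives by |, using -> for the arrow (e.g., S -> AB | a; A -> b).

S -> b | YS; N -> S | f | SN; Y -> b | fY | YYY | fNY

Nullable set: {N}.
Drop N -> ε.
N -> SN: N nullable, giving S | SN.
Y -> fNY: N nullable, giving fNY | fY.
Unchanged (no nullable symbols): S -> YS; S -> b; N -> f; Y -> YYY; Y -> b.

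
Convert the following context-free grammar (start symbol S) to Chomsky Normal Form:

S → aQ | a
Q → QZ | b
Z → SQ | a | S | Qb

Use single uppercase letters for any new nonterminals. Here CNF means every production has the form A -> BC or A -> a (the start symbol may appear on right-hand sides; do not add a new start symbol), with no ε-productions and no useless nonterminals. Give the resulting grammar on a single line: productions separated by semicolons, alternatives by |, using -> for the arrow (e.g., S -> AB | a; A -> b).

S -> a | AQ; A -> a; B -> b; Q -> b | QZ; Z -> a | AQ | QB | SQ

No ε-productions.
After unit-elimination: S -> a | aQ; Q -> b | QZ; Z -> a | Qb | SQ | aQ.
TERM: introduce A -> a, B -> b and substitute in every rule of length ≥2.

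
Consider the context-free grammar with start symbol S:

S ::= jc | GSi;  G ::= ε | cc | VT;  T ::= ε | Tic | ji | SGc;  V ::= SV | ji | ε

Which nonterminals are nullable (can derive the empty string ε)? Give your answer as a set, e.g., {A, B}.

Directly nullable (have an ε-rule): {G, T, V}.
Not nullable: S — each has a terminal in every rule's right-hand side or depends on a non-nullable symbol.

{G, T, V}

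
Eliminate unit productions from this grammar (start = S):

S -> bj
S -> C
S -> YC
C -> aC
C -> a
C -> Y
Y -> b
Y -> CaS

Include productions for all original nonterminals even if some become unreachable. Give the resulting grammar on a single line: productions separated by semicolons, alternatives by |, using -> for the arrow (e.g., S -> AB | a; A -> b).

Unit productions: C->Y, S->C.
Unit pairs (A ⇒* B via units): (C,Y), (S,C), (S,Y).
S: inherits non-unit rules of {C, S, Y} → CaS | YC | a | aC | b | bj.
C: inherits non-unit rules of {C, Y} → CaS | a | aC | b.
Y: inherits non-unit rules of {Y} → CaS | b.

S -> a | b | YC | aC | bj | CaS; C -> a | b | aC | CaS; Y -> b | CaS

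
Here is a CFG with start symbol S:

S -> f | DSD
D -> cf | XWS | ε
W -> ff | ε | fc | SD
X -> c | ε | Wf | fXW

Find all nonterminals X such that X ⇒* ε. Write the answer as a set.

{D, W, X}

Directly nullable (have an ε-rule): {D, W, X}.
Not nullable: S — each has a terminal in every rule's right-hand side or depends on a non-nullable symbol.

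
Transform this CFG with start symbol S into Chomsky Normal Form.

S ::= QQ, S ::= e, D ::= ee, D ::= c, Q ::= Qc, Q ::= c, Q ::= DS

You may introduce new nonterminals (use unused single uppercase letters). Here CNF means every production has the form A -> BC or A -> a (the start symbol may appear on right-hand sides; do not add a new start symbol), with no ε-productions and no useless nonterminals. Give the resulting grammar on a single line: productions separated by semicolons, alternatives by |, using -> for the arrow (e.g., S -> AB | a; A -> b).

S -> e | QQ; A -> e; B -> c; D -> c | AA; Q -> c | DS | QB

No ε-productions.
No unit productions to eliminate.
TERM: introduce B -> c, A -> e and substitute in every rule of length ≥2.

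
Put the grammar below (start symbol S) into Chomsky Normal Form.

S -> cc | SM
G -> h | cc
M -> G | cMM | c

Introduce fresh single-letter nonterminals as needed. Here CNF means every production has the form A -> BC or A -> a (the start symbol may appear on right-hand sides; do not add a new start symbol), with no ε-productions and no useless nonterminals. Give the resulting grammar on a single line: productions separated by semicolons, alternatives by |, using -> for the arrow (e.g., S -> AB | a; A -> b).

S -> AA | SM; A -> c; B -> MM; M -> c | h | AA | AB

No ε-productions.
After unit-elimination: S -> SM | cc; G -> h | cc; M -> c | h | cc | cMM.
TERM: introduce A -> c and substitute in every rule of length ≥2.
BIN: M -> AMM becomes M -> AB, B -> MM.
Drop unreachable/unproductive: G.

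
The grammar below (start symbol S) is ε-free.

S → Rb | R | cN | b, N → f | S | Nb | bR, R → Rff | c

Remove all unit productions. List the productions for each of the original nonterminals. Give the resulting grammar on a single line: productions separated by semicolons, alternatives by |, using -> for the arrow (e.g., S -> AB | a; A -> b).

Unit productions: N->S, S->R.
Unit pairs (A ⇒* B via units): (N,R), (N,S), (S,R).
S: inherits non-unit rules of {R, S} → Rb | Rff | b | c | cN.
N: inherits non-unit rules of {N, R, S} → Nb | Rb | Rff | b | bR | c | cN | f.
R: inherits non-unit rules of {R} → Rff | c.

S -> b | c | Rb | cN | Rff; N -> b | c | f | Nb | Rb | bR | cN | Rff; R -> c | Rff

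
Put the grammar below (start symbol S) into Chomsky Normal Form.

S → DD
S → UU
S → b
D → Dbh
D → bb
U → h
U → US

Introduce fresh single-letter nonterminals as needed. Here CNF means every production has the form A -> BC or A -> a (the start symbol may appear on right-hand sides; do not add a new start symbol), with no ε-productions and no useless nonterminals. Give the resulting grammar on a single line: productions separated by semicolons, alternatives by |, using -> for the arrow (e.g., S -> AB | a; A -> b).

S -> b | DD | UU; A -> b; B -> h; C -> AB; D -> AA | DC; U -> h | US

No ε-productions.
No unit productions to eliminate.
TERM: introduce A -> b, B -> h and substitute in every rule of length ≥2.
BIN: D -> DAB becomes D -> DC, C -> AB.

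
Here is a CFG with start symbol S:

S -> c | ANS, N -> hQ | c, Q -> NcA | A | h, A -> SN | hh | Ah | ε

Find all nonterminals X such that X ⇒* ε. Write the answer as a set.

{A, Q}

Directly nullable (have an ε-rule): {A}.
Q is nullable via Q -> A (every symbol on the right is already known nullable).
Not nullable: N, S — each has a terminal in every rule's right-hand side or depends on a non-nullable symbol.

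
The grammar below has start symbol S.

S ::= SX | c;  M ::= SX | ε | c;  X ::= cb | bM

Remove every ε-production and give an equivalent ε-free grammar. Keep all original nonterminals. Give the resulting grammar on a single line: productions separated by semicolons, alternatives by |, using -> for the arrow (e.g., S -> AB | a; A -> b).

Nullable set: {M}.
Drop M -> ε.
X -> bM: M nullable, giving b | bM.
Unchanged (no nullable symbols): S -> SX; S -> c; M -> SX; M -> c; X -> cb.

S -> c | SX; M -> c | SX; X -> b | bM | cb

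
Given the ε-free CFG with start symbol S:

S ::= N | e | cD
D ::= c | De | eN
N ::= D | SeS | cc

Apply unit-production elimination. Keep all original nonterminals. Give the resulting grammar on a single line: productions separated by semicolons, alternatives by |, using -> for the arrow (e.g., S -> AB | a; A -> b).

S -> c | e | De | cD | cc | eN | SeS; D -> c | De | eN; N -> c | De | cc | eN | SeS

Unit productions: N->D, S->N.
Unit pairs (A ⇒* B via units): (N,D), (S,D), (S,N).
S: inherits non-unit rules of {D, N, S} → De | SeS | c | cD | cc | e | eN.
D: inherits non-unit rules of {D} → De | c | eN.
N: inherits non-unit rules of {D, N} → De | SeS | c | cc | eN.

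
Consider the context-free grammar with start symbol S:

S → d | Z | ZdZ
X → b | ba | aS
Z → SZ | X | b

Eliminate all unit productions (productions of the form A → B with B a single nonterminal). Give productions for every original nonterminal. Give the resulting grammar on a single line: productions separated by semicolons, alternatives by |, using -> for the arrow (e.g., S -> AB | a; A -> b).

Unit productions: S->Z, Z->X.
Unit pairs (A ⇒* B via units): (S,X), (S,Z), (Z,X).
S: inherits non-unit rules of {S, X, Z} → SZ | ZdZ | aS | b | ba | d.
X: inherits non-unit rules of {X} → aS | b | ba.
Z: inherits non-unit rules of {X, Z} → SZ | aS | b | ba.

S -> b | d | SZ | aS | ba | ZdZ; X -> b | aS | ba; Z -> b | SZ | aS | ba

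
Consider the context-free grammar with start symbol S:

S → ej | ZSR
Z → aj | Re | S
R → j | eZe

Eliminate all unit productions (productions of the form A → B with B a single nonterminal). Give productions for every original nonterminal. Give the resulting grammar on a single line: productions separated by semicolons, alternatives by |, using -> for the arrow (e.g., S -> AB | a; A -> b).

S -> ej | ZSR; R -> j | eZe; Z -> Re | aj | ej | ZSR

Unit productions: Z->S.
Unit pairs (A ⇒* B via units): (Z,S).
S: inherits non-unit rules of {S} → ZSR | ej.
R: inherits non-unit rules of {R} → eZe | j.
Z: inherits non-unit rules of {S, Z} → Re | ZSR | aj | ej.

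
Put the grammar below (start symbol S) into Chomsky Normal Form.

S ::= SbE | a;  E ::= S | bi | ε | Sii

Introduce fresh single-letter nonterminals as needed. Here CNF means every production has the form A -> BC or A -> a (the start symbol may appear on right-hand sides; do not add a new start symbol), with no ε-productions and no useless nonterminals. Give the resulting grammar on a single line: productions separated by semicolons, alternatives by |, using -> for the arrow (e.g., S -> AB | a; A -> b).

Nullable: {E}; after ε-elimination: S -> a | Sb | SbE; E -> S | bi | Sii.
After unit-elimination: S -> a | Sb | SbE; E -> a | Sb | bi | SbE | Sii.
TERM: introduce A -> b, B -> i and substitute in every rule of length ≥2.
BIN: E -> SAE becomes E -> SC, C -> AE; E -> SBB becomes E -> SD, D -> BB; S -> SAE becomes S -> SF, F -> AE.

S -> a | SA | SF; A -> b; B -> i; C -> AE; D -> BB; E -> a | AB | SA | SC | SD; F -> AE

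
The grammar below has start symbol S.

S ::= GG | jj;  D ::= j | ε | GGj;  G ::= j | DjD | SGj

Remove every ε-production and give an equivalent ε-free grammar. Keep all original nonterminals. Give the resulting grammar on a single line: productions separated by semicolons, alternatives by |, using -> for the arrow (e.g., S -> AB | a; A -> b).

Nullable set: {D}.
Drop D -> ε.
G -> DjD: D, D nullable, giving Dj | DjD | j | jD.
Unchanged (no nullable symbols): S -> GG; S -> jj; D -> GGj; D -> j; G -> SGj; G -> j.

S -> GG | jj; D -> j | GGj; G -> j | Dj | jD | DjD | SGj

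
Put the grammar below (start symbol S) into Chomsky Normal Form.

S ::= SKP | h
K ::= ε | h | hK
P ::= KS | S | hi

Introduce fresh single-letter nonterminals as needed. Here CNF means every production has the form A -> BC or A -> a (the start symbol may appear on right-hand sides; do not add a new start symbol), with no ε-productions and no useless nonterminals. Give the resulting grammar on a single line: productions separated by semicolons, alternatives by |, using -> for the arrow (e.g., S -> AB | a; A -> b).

Nullable: {K}; after ε-elimination: S -> h | SP | SKP; K -> h | hK; P -> S | KS | hi.
After unit-elimination: S -> h | SP | SKP; K -> h | hK; P -> h | KS | SP | hi | SKP.
TERM: introduce A -> h, B -> i and substitute in every rule of length ≥2.
BIN: P -> SKP becomes P -> SC, C -> KP; S -> SKP becomes S -> SD, D -> KP.

S -> h | SD | SP; A -> h; B -> i; C -> KP; D -> KP; K -> h | AK; P -> h | AB | KS | SC | SP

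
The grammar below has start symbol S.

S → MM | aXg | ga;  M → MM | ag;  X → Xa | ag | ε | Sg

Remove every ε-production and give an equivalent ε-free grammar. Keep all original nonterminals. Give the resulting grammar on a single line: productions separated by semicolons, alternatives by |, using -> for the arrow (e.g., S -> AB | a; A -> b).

S -> MM | ag | ga | aXg; M -> MM | ag; X -> a | Sg | Xa | ag

Nullable set: {X}.
S -> aXg: X nullable, giving aXg | ag.
Drop X -> ε.
X -> Xa: X nullable, giving Xa | a.
Unchanged (no nullable symbols): S -> MM; S -> ga; M -> MM; M -> ag; X -> Sg; X -> ag.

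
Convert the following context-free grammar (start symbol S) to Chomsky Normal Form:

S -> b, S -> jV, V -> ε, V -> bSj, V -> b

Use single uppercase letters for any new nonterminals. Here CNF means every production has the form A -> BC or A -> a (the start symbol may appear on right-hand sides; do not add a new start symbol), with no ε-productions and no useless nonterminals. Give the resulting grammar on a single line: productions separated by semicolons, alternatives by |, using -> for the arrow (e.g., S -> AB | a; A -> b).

Nullable: {V}; after ε-elimination: S -> b | j | jV; V -> b | bSj.
No unit productions to eliminate.
TERM: introduce B -> b, A -> j and substitute in every rule of length ≥2.
BIN: V -> BSA becomes V -> BC, C -> SA.

S -> b | j | AV; A -> j; B -> b; C -> SA; V -> b | BC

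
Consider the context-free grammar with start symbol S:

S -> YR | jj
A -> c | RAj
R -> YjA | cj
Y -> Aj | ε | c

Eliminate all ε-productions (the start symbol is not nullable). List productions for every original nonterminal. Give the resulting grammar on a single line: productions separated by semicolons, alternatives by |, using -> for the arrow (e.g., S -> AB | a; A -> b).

S -> R | YR | jj; A -> c | RAj; R -> cj | jA | YjA; Y -> c | Aj

Nullable set: {Y}.
S -> YR: Y nullable, giving R | YR.
R -> YjA: Y nullable, giving YjA | jA.
Drop Y -> ε.
Unchanged (no nullable symbols): S -> jj; A -> RAj; A -> c; R -> cj; Y -> Aj; Y -> c.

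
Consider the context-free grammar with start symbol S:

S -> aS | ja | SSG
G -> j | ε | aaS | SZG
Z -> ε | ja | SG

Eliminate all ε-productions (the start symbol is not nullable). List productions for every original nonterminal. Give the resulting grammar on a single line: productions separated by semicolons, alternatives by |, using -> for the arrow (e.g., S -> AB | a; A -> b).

S -> SS | aS | ja | SSG; G -> S | j | SG | SZ | SZG | aaS; Z -> S | SG | ja

Nullable set: {G, Z}.
S -> SSG: G nullable, giving SS | SSG.
Drop G -> ε.
G -> SZG: Z, G nullable, giving S | SG | SZ | SZG.
Drop Z -> ε.
Z -> SG: G nullable, giving S | SG.
Unchanged (no nullable symbols): S -> aS; S -> ja; G -> aaS; G -> j; Z -> ja.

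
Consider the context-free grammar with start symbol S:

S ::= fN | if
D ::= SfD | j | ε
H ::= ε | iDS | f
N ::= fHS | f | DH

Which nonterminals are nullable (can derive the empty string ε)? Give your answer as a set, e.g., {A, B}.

{D, H, N}

Directly nullable (have an ε-rule): {D, H}.
N is nullable via N -> DH (every symbol on the right is already known nullable).
Not nullable: S — each has a terminal in every rule's right-hand side or depends on a non-nullable symbol.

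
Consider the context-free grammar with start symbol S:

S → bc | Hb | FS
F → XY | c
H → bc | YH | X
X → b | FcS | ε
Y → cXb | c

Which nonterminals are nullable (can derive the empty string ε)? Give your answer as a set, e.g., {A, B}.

{H, X}

Directly nullable (have an ε-rule): {X}.
H is nullable via H -> X (every symbol on the right is already known nullable).
Not nullable: F, S, Y — each has a terminal in every rule's right-hand side or depends on a non-nullable symbol.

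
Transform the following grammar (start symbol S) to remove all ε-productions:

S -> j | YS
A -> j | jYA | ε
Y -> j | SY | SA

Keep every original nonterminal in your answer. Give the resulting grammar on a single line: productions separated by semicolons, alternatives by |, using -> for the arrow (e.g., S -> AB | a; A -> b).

Nullable set: {A}.
Drop A -> ε.
A -> jYA: A nullable, giving jY | jYA.
Y -> SA: A nullable, giving S | SA.
Unchanged (no nullable symbols): S -> YS; S -> j; A -> j; Y -> SY; Y -> j.

S -> j | YS; A -> j | jY | jYA; Y -> S | j | SA | SY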